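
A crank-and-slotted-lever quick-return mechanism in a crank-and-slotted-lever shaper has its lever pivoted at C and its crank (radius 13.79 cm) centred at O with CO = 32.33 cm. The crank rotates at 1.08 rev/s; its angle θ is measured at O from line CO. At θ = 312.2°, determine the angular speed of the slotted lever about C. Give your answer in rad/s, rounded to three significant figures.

ω = 6.786 rad/s (from 1.08 rev/s).
Crank pin A relative to C: A = (d + r cosθ, r sinθ); lever angle φ = atan2(r sinθ, d + r cosθ).
Differentiating tanφ: φ̇ = rω(d cosθ + r)/(d² + r² + 2dr cosθ).
d² + r² + 2dr cosθ = |CA|² = 0.183434 m²;  d cosθ + r = +0.35507 m.
|ω_lever| = |0.1379·6.786·+0.35507| / 0.183434 = 1.8113 rad/s.

1.81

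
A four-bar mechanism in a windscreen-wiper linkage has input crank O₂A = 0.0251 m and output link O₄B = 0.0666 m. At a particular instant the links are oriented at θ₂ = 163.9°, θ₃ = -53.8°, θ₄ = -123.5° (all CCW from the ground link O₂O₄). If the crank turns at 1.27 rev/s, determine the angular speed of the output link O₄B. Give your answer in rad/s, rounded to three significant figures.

ω₂ = 7.98 rad/s (from 1.27 rev/s).
Differentiating the loop-closure r₂e^{iθ₂}+r₃e^{iθ₃}=r₁+r₄e^{iθ₄} gives r₂ω₂e^{iθ₂}+r₃ω₃e^{iθ₃}=r₄ω₄e^{iθ₄}.
Eliminating the other unknown: ω₄ = r₂ω₂ sin(θ₂−θ₃) / [r₄ sin(θ₄−θ₃)].
Numerator sine = -0.61153; denominator sine = -0.93789.
Result = 0.0251·7.98·(-0.61153) / (0.0666·(-0.93789)) = +1.9609 rad/s; magnitude 1.9609 rad/s.

1.96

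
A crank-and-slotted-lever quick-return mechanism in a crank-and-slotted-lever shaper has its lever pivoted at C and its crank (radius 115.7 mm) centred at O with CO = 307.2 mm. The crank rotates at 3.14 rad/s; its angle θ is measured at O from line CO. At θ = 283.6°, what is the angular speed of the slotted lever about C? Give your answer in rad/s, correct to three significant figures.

ω = 3.14 rad/s
Crank pin A relative to C: A = (d + r cosθ, r sinθ); lever angle φ = atan2(r sinθ, d + r cosθ).
Differentiating tanφ: φ̇ = rω(d cosθ + r)/(d² + r² + 2dr cosθ).
d² + r² + 2dr cosθ = |CA|² = 0.124474 m²;  d cosθ + r = +0.18794 m.
|ω_lever| = |0.1157·3.14·+0.18794| / 0.124474 = 0.54852 rad/s.

0.549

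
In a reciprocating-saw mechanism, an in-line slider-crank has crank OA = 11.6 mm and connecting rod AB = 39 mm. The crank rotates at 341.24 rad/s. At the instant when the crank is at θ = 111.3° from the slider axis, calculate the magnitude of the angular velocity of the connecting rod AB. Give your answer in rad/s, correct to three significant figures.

ω = 341.2 rad/s
The rod makes angle φ with the slider axis where L sinφ = r sinθ; differentiating, L cosφ·φ̇ = r ω cosθ.
L cosφ = √(L² − r² sin²θ) = 0.037473 m.
|ω_rod| = r ω |cosθ| / √(L² − r² sin²θ) = 0.0116·341.2·0.36325/0.037473 = 38.372 rad/s.

38.4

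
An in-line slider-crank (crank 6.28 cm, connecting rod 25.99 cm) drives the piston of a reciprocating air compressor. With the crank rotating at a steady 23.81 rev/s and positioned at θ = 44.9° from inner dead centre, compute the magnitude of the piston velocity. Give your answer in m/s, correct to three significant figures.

7.78

ω = 2π·23.8 = 149.6 rad/s
For an in-line slider-crank, x = r cosθ + √(L² − r² sin²θ), so v = −rω sinθ·[1 + r cosθ/√(L² − r² sin²θ)].
With r = 0.0628 m, L = 0.2599 m, θ = 44.9°: √(L² − r² sin²θ) = 0.25609 m.
v = −0.0628·149.6·0.70587·[1 + 0.0628·0.70834/0.25609] = -7.7836 m/s.
|v| = 7.7836 m/s.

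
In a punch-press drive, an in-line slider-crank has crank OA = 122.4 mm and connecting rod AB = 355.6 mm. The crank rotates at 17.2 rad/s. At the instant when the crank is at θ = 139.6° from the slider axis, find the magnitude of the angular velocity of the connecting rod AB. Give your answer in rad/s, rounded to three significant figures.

4.63

ω = 17.2 rad/s
The rod makes angle φ with the slider axis where L sinφ = r sinθ; differentiating, L cosφ·φ̇ = r ω cosθ.
L cosφ = √(L² − r² sin²θ) = 0.34664 m.
|ω_rod| = r ω |cosθ| / √(L² − r² sin²θ) = 0.1224·17.2·0.76154/0.34664 = 4.6251 rad/s.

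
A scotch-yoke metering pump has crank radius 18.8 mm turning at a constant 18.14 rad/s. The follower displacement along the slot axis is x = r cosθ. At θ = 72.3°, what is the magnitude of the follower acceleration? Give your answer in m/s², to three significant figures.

1.88

ω = 18.14 rad/s
x = r cosθ ⇒ ẍ = −rω² cosθ (ω constant).
|a| = rω²|cosθ| = 0.0188·(18.14)²·|cos 72.3°| = 1.8808 m/s².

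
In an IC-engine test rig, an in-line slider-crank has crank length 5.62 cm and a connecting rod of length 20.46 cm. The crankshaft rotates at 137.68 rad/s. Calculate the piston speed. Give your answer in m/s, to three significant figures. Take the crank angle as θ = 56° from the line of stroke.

7.43

ω = 137.7 rad/s
For an in-line slider-crank, x = r cosθ + √(L² − r² sin²θ), so v = −rω sinθ·[1 + r cosθ/√(L² − r² sin²θ)].
With r = 0.0562 m, L = 0.2046 m, θ = 56°: √(L² − r² sin²θ) = 0.19922 m.
v = −0.0562·137.7·0.82904·[1 + 0.0562·0.55919/0.19922] = -7.4267 m/s.
|v| = 7.4267 m/s.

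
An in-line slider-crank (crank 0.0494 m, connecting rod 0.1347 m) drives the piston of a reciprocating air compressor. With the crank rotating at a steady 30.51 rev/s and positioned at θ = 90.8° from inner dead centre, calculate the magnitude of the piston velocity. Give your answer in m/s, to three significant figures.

9.42

ω = 2π·30.5 = 191.7 rad/s
For an in-line slider-crank, x = r cosθ + √(L² − r² sin²θ), so v = −rω sinθ·[1 + r cosθ/√(L² − r² sin²θ)].
With r = 0.0494 m, L = 0.1347 m, θ = 90.8°: √(L² − r² sin²θ) = 0.12532 m.
v = −0.0494·191.7·0.99990·[1 + 0.0494·-0.01396/0.12532] = -9.4169 m/s.
|v| = 9.4169 m/s.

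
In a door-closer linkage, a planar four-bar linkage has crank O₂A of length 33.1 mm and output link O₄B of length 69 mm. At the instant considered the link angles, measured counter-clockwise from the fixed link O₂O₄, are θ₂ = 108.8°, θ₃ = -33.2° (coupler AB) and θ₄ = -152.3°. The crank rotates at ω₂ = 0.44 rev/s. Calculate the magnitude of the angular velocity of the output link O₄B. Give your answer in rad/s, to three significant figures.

ω₂ = 2.765 rad/s (from 0.44 rev/s).
Differentiating the loop-closure r₂e^{iθ₂}+r₃e^{iθ₃}=r₁+r₄e^{iθ₄} gives r₂ω₂e^{iθ₂}+r₃ω₃e^{iθ₃}=r₄ω₄e^{iθ₄}.
Eliminating the other unknown: ω₄ = r₂ω₂ sin(θ₂−θ₃) / [r₄ sin(θ₄−θ₃)].
Numerator sine = +0.61566; denominator sine = -0.87377.
Result = 0.0331·2.765·(+0.61566) / (0.069·(-0.87377)) = -0.93445 rad/s; magnitude 0.93445 rad/s.

0.934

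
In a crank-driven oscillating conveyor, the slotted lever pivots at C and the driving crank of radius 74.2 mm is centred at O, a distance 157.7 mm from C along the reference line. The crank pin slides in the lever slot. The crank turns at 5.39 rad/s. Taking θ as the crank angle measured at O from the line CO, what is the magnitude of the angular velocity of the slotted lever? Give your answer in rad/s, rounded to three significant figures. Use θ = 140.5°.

ω = 5.39 rad/s
Crank pin A relative to C: A = (d + r cosθ, r sinθ); lever angle φ = atan2(r sinθ, d + r cosθ).
Differentiating tanφ: φ̇ = rω(d cosθ + r)/(d² + r² + 2dr cosθ).
d² + r² + 2dr cosθ = |CA|² = 0.0123168 m²;  d cosθ + r = -0.047485 m.
|ω_lever| = |0.0742·5.39·-0.047485| / 0.0123168 = 1.5419 rad/s.

1.54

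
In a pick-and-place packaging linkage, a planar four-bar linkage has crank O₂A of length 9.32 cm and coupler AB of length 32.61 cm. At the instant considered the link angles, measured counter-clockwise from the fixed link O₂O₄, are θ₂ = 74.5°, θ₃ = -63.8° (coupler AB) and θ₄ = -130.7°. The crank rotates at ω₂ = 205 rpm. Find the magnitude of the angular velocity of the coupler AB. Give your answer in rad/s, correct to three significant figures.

ω₂ = 21.47 rad/s (from 205 rpm).
Differentiating the loop-closure r₂e^{iθ₂}+r₃e^{iθ₃}=r₁+r₄e^{iθ₄} gives r₂ω₂e^{iθ₂}+r₃ω₃e^{iθ₃}=r₄ω₄e^{iθ₄}.
Eliminating the other unknown: ω₃ = r₂ω₂ sin(θ₄−θ₂) / [r₃ sin(θ₃−θ₄)].
Numerator sine = +0.42578; denominator sine = +0.91982.
Result = 0.0932·21.47·(+0.42578) / (0.3261·(+0.91982)) = +2.8401 rad/s; magnitude 2.8401 rad/s.

2.84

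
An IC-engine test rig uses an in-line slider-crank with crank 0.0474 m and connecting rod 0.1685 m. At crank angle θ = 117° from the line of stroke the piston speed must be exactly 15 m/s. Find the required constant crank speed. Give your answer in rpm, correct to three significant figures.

For an in-line slider-crank, |v_piston| = rω|sinθ|·[1 + r cosθ/√(L² − r² sin²θ)].
With r = 0.0474 m, L = 0.1685 m, θ = 117°: the bracketed kinematic factor |dx/dθ| = 0.036662 m.
ω = v/|dx/dθ| = 15/0.036662 = 409.14 rad/s.
N = 60ω/(2π) = 3907 rpm.

3910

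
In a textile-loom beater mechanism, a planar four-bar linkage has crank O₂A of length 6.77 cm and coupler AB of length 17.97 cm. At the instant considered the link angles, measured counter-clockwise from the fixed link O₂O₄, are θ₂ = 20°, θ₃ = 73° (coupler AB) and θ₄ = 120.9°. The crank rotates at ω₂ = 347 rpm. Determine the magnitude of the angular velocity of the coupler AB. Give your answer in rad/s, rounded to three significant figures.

18.1

ω₂ = 36.34 rad/s (from 347 rpm).
Differentiating the loop-closure r₂e^{iθ₂}+r₃e^{iθ₃}=r₁+r₄e^{iθ₄} gives r₂ω₂e^{iθ₂}+r₃ω₃e^{iθ₃}=r₄ω₄e^{iθ₄}.
Eliminating the other unknown: ω₃ = r₂ω₂ sin(θ₄−θ₂) / [r₃ sin(θ₃−θ₄)].
Numerator sine = +0.98196; denominator sine = -0.74198.
Result = 0.0677·36.34·(+0.98196) / (0.1797·(-0.74198)) = -18.118 rad/s; magnitude 18.118 rad/s.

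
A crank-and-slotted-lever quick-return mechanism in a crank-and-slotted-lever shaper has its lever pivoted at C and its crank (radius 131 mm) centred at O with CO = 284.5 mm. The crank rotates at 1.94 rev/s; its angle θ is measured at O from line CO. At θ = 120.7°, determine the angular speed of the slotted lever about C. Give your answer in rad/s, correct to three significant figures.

ω = 12.19 rad/s (from 1.94 rev/s).
Crank pin A relative to C: A = (d + r cosθ, r sinθ); lever angle φ = atan2(r sinθ, d + r cosθ).
Differentiating tanφ: φ̇ = rω(d cosθ + r)/(d² + r² + 2dr cosθ).
d² + r² + 2dr cosθ = |CA|² = 0.0600459 m²;  d cosθ + r = -0.014249 m.
|ω_lever| = |0.131·12.19·-0.014249| / 0.0600459 = 0.37894 rad/s.

0.379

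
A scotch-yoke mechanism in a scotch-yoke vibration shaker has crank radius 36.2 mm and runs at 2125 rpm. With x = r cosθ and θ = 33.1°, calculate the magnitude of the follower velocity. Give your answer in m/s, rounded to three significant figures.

ω = 222.5 rad/s (from 2125 rpm).
x = r cosθ ⇒ ẋ = −rω sinθ.
|v| = rω|sinθ| = 0.0362·222.5·|sin 33.1°| = 4.3992 m/s.

4.40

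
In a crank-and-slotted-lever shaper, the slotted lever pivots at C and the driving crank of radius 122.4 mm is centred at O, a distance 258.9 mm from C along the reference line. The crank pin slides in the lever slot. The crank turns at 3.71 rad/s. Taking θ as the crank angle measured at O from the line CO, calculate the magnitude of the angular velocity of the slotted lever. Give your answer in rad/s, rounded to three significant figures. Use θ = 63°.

0.984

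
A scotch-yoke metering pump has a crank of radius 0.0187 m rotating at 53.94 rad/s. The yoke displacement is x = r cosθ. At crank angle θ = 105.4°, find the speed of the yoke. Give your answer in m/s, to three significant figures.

ω = 53.94 rad/s
x = r cosθ ⇒ ẋ = −rω sinθ.
|v| = rω|sinθ| = 0.0187·53.94·|sin 105.4°| = 0.97246 m/s.

0.972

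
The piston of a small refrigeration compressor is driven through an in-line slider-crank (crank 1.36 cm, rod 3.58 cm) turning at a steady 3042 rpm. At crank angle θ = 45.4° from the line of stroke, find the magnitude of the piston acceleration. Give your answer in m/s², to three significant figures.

ω = 2π·3042/60 = 318.6 rad/s
x(θ) = r cosθ + √(L² − r² sin²θ); with ω constant, a = ω²·d²x/dθ².
d²x/dθ² = −r cosθ − r²(cos2θ)/√u − r⁴ sin²2θ/(4u^{3/2}),  u = L² − r² sin²θ = 0.00118787 m².
Substituting r = 0.0136 m, L = 0.0358 m, θ = 45.4°: d²x/dθ² = -0.0096832 m.
a = ω²·d²x/dθ² = (318.6)²·(-0.0096832) = -982.64 m/s²;  |a| = 982.64 m/s².

983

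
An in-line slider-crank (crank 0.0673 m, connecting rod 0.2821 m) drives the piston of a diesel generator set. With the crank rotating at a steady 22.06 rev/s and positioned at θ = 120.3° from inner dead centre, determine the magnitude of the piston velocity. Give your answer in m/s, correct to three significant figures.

ω = 2π·22.1 = 138.6 rad/s
For an in-line slider-crank, x = r cosθ + √(L² − r² sin²θ), so v = −rω sinθ·[1 + r cosθ/√(L² − r² sin²θ)].
With r = 0.0673 m, L = 0.2821 m, θ = 120.3°: √(L² − r² sin²θ) = 0.27605 m.
v = −0.0673·138.6·0.86340·[1 + 0.0673·-0.50453/0.27605] = -7.0633 m/s.
|v| = 7.0633 m/s.

7.06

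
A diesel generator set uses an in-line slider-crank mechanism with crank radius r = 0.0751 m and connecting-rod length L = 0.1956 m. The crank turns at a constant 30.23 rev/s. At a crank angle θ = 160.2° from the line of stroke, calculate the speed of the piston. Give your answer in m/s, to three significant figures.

ω = 2π·30.2 = 189.9 rad/s
For an in-line slider-crank, x = r cosθ + √(L² − r² sin²θ), so v = −rω sinθ·[1 + r cosθ/√(L² − r² sin²θ)].
With r = 0.0751 m, L = 0.1956 m, θ = 160.2°: √(L² − r² sin²θ) = 0.19394 m.
v = −0.0751·189.9·0.33874·[1 + 0.0751·-0.94088/0.19394] = -3.0715 m/s.
|v| = 3.0715 m/s.

3.07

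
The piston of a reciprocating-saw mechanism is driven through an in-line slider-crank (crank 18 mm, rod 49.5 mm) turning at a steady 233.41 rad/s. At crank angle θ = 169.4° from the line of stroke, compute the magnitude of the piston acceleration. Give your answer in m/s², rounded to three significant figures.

629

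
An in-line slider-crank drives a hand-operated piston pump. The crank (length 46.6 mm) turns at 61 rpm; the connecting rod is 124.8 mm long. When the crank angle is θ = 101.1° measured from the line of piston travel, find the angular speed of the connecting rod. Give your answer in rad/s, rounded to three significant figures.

0.494

ω = 6.388 rad/s (converted from 61 rpm).
The rod makes angle φ with the slider axis where L sinφ = r sinθ; differentiating, L cosφ·φ̇ = r ω cosθ.
L cosφ = √(L² − r² sin²θ) = 0.11612 m.
|ω_rod| = r ω |cosθ| / √(L² − r² sin²θ) = 0.0466·6.388·0.19252/0.11612 = 0.49353 rad/s.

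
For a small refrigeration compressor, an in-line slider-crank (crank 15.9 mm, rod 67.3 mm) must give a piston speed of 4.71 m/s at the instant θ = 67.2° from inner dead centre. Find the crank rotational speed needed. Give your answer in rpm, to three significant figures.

2810

For an in-line slider-crank, |v_piston| = rω|sinθ|·[1 + r cosθ/√(L² − r² sin²θ)].
With r = 0.0159 m, L = 0.0673 m, θ = 67.2°: the bracketed kinematic factor |dx/dθ| = 0.016033 m.
ω = v/|dx/dθ| = 4.71/0.016033 = 293.78 rad/s.
N = 60ω/(2π) = 2805.4 rpm.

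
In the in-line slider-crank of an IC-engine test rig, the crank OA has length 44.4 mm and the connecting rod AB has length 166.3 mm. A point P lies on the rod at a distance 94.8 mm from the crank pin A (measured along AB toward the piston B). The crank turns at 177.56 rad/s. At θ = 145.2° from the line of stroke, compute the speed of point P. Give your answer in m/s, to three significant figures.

ω = 177.6 rad/s.  Crank-pin speed |V_A| = rω = 7.8837 m/s, perpendicular to OA.
Rod angle: sinφ = −(r/L) sinθ ⇒ φ = -8.764°; ω_rod = −rω cosθ/√(L²−r²sin²θ) = +39.388 rad/s.
V_P = V_A + ω_rod × AP, with AP = 0.0948 m along the rod.
Components: V_Px = −rω sinθ − a·ω_rod·sinφ = -3.9304 m/s;  V_Py = rω cosθ + a·ω_rod·cosφ = -2.7833 m/s.
|V_P| = √(V_Px² + V_Py²) = 4.8161 m/s.

4.82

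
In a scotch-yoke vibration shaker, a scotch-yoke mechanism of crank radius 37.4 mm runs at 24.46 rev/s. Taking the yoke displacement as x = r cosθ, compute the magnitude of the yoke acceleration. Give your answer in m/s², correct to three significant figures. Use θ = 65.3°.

369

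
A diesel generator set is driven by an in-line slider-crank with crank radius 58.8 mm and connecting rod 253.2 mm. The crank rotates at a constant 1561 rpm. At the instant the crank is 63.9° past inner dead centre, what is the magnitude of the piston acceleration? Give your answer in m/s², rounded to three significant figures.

ω = 2π·1561/60 = 163.5 rad/s
x(θ) = r cosθ + √(L² − r² sin²θ); with ω constant, a = ω²·d²x/dθ².
d²x/dθ² = −r cosθ − r²(cos2θ)/√u − r⁴ sin²2θ/(4u^{3/2}),  u = L² − r² sin²θ = 0.061322 m².
Substituting r = 0.0588 m, L = 0.2532 m, θ = 63.9°: d²x/dθ² = -0.017434 m.
a = ω²·d²x/dθ² = (163.5)²·(-0.017434) = -465.86 m/s²;  |a| = 465.86 m/s².

466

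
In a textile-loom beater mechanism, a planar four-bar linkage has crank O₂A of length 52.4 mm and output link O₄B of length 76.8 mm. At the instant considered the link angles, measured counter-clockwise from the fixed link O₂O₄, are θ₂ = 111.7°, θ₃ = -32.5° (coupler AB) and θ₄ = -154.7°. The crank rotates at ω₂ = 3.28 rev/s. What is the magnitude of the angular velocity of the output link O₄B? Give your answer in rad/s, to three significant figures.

9.72

ω₂ = 20.61 rad/s (from 3.28 rev/s).
Differentiating the loop-closure r₂e^{iθ₂}+r₃e^{iθ₃}=r₁+r₄e^{iθ₄} gives r₂ω₂e^{iθ₂}+r₃ω₃e^{iθ₃}=r₄ω₄e^{iθ₄}.
Eliminating the other unknown: ω₄ = r₂ω₂ sin(θ₂−θ₃) / [r₄ sin(θ₄−θ₃)].
Numerator sine = +0.58496; denominator sine = -0.84619.
Result = 0.0524·20.61·(+0.58496) / (0.0768·(-0.84619)) = -9.7203 rad/s; magnitude 9.7203 rad/s.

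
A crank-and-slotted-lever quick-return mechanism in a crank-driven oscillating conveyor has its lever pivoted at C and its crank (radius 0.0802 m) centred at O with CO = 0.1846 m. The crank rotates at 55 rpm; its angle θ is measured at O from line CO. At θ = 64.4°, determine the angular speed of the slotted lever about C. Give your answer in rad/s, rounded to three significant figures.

ω = 5.76 rad/s (from 55 rpm).
Crank pin A relative to C: A = (d + r cosθ, r sinθ); lever angle φ = atan2(r sinθ, d + r cosθ).
Differentiating tanφ: φ̇ = rω(d cosθ + r)/(d² + r² + 2dr cosθ).
d² + r² + 2dr cosθ = |CA|² = 0.0533032 m²;  d cosθ + r = +0.15996 m.
|ω_lever| = |0.0802·5.76·+0.15996| / 0.0533032 = 1.3862 rad/s.

1.39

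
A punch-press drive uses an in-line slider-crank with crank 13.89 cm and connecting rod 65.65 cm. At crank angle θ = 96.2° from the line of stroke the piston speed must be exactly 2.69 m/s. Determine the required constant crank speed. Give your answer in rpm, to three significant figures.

For an in-line slider-crank, |v_piston| = rω|sinθ|·[1 + r cosθ/√(L² − r² sin²θ)].
With r = 0.1389 m, L = 0.6565 m, θ = 96.2°: the bracketed kinematic factor |dx/dθ| = 0.13486 m.
ω = v/|dx/dθ| = 2.69/0.13486 = 19.947 rad/s.
N = 60ω/(2π) = 190.48 rpm.

190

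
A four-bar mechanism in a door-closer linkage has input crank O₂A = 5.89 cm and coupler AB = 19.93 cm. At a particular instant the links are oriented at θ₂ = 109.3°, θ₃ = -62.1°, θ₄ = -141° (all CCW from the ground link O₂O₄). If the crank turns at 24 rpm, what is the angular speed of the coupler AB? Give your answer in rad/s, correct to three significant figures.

0.713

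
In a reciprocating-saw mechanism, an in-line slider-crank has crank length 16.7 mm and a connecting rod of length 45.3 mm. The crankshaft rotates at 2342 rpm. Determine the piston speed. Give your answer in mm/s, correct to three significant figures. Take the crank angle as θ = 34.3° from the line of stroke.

3030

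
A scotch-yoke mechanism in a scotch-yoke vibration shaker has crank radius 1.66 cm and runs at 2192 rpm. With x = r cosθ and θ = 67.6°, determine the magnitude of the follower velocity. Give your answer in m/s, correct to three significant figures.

ω = 229.5 rad/s (from 2192 rpm).
x = r cosθ ⇒ ẋ = −rω sinθ.
|v| = rω|sinθ| = 0.0166·229.5·|sin 67.6°| = 3.5229 m/s.

3.52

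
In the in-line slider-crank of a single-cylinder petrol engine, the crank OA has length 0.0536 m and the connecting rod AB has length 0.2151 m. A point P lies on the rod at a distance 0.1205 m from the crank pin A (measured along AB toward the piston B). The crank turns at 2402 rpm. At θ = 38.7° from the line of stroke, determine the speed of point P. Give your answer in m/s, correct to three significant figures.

ω = 251.5 rad/s.  Crank-pin speed |V_A| = rω = 13.482 m/s, perpendicular to OA.
Rod angle: sinφ = −(r/L) sinθ ⇒ φ = -8.963°; ω_rod = −rω cosθ/√(L²−r²sin²θ) = -49.522 rad/s.
V_P = V_A + ω_rod × AP, with AP = 0.1205 m along the rod.
Components: V_Px = −rω sinθ − a·ω_rod·sinφ = -9.3595 m/s;  V_Py = rω cosθ + a·ω_rod·cosφ = +4.6276 m/s.
|V_P| = √(V_Px² + V_Py²) = 10.441 m/s.

10.4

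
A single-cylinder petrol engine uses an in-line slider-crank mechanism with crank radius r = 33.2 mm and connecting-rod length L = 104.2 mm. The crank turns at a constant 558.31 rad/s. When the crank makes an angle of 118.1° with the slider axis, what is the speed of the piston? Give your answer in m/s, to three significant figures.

ω = 558.3 rad/s
For an in-line slider-crank, x = r cosθ + √(L² − r² sin²θ), so v = −rω sinθ·[1 + r cosθ/√(L² − r² sin²θ)].
With r = 0.0332 m, L = 0.1042 m, θ = 118.1°: √(L² − r² sin²θ) = 0.1 m.
v = −0.0332·558.3·0.88213·[1 + 0.0332·-0.47101/0.1] = -13.794 m/s.
|v| = 13.794 m/s.

13.8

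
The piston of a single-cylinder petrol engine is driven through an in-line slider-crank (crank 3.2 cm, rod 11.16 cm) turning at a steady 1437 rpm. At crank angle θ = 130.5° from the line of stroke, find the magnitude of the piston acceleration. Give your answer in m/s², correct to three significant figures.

ω = 2π·1437/60 = 150.5 rad/s
x(θ) = r cosθ + √(L² − r² sin²θ); with ω constant, a = ω²·d²x/dθ².
d²x/dθ² = −r cosθ − r²(cos2θ)/√u − r⁴ sin²2θ/(4u^{3/2}),  u = L² − r² sin²θ = 0.0118625 m².
Substituting r = 0.032 m, L = 0.1116 m, θ = 130.5°: d²x/dθ² = +0.022055 m.
a = ω²·d²x/dθ² = (150.5)²·(+0.022055) = +499.44 m/s²;  |a| = 499.44 m/s².

499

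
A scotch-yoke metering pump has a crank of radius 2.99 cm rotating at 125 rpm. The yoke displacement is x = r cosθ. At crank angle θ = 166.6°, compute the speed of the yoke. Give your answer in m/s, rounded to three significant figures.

0.0907

ω = 13.09 rad/s (from 125 rpm).
x = r cosθ ⇒ ẋ = −rω sinθ.
|v| = rω|sinθ| = 0.0299·13.09·|sin 166.6°| = 0.090704 m/s.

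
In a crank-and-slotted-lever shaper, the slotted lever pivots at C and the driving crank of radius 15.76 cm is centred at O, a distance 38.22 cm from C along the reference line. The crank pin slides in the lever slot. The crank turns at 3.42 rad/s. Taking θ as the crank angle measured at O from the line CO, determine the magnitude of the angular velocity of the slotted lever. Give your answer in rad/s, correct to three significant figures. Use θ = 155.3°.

ω = 3.42 rad/s
Crank pin A relative to C: A = (d + r cosθ, r sinθ); lever angle φ = atan2(r sinθ, d + r cosθ).
Differentiating tanφ: φ̇ = rω(d cosθ + r)/(d² + r² + 2dr cosθ).
d² + r² + 2dr cosθ = |CA|² = 0.0614671 m²;  d cosθ + r = -0.18963 m.
|ω_lever| = |0.1576·3.42·-0.18963| / 0.0614671 = 1.6628 rad/s.

1.66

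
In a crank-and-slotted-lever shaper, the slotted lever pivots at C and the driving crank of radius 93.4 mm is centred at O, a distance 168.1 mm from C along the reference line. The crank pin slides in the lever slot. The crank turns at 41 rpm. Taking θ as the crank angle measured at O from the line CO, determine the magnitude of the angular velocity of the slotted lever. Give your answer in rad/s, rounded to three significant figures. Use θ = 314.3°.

1.43

ω = 4.294 rad/s (from 41 rpm).
Crank pin A relative to C: A = (d + r cosθ, r sinθ); lever angle φ = atan2(r sinθ, d + r cosθ).
Differentiating tanφ: φ̇ = rω(d cosθ + r)/(d² + r² + 2dr cosθ).
d² + r² + 2dr cosθ = |CA|² = 0.0589122 m²;  d cosθ + r = +0.2108 m.
|ω_lever| = |0.0934·4.294·+0.2108| / 0.0589122 = 1.4349 rad/s.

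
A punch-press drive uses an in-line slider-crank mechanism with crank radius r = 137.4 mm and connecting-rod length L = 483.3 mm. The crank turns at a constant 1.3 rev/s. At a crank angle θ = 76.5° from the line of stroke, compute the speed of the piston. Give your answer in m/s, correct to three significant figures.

ω = 2π·1.3 = 8.168 rad/s
For an in-line slider-crank, x = r cosθ + √(L² − r² sin²θ), so v = −rω sinθ·[1 + r cosθ/√(L² − r² sin²θ)].
With r = 0.1374 m, L = 0.4833 m, θ = 76.5°: √(L² − r² sin²θ) = 0.46447 m.
v = −0.1374·8.168·0.97237·[1 + 0.1374·0.23345/0.46447] = -1.1667 m/s.
|v| = 1.1667 m/s.

1.17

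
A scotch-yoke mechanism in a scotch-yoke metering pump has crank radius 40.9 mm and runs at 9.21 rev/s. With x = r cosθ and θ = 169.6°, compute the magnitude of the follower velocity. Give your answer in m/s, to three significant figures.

ω = 57.87 rad/s (from 9.21 rev/s).
x = r cosθ ⇒ ẋ = −rω sinθ.
|v| = rω|sinθ| = 0.0409·57.87·|sin 169.6°| = 0.42725 m/s.

0.427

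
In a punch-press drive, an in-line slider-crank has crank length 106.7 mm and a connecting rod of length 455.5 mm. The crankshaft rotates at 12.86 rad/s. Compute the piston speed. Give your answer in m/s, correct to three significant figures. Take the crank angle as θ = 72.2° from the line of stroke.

ω = 12.86 rad/s
For an in-line slider-crank, x = r cosθ + √(L² − r² sin²θ), so v = −rω sinθ·[1 + r cosθ/√(L² − r² sin²θ)].
With r = 0.1067 m, L = 0.4555 m, θ = 72.2°: √(L² − r² sin²θ) = 0.44403 m.
v = −0.1067·12.86·0.95213·[1 + 0.1067·0.30570/0.44403] = -1.4024 m/s.
|v| = 1.4024 m/s.

1.40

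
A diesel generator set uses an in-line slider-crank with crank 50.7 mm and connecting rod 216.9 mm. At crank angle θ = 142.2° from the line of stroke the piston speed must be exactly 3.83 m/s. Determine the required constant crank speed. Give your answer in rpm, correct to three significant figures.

For an in-line slider-crank, |v_piston| = rω|sinθ|·[1 + r cosθ/√(L² − r² sin²θ)].
With r = 0.0507 m, L = 0.2169 m, θ = 142.2°: the bracketed kinematic factor |dx/dθ| = 0.025275 m.
ω = v/|dx/dθ| = 3.83/0.025275 = 151.53 rad/s.
N = 60ω/(2π) = 1447 rpm.

1450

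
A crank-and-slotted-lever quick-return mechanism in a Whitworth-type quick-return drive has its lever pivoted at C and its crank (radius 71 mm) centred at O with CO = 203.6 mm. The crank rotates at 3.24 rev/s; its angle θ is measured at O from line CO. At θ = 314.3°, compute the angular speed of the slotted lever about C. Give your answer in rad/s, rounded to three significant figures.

ω = 20.36 rad/s (from 3.24 rev/s).
Crank pin A relative to C: A = (d + r cosθ, r sinθ); lever angle φ = atan2(r sinθ, d + r cosθ).
Differentiating tanφ: φ̇ = rω(d cosθ + r)/(d² + r² + 2dr cosθ).
d² + r² + 2dr cosθ = |CA|² = 0.066686 m²;  d cosθ + r = +0.2132 m.
|ω_lever| = |0.071·20.36·+0.2132| / 0.066686 = 4.6209 rad/s.

4.62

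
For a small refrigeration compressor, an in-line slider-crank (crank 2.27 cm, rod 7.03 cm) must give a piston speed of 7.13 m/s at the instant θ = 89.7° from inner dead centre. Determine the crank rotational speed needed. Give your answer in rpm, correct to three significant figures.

For an in-line slider-crank, |v_piston| = rω|sinθ|·[1 + r cosθ/√(L² − r² sin²θ)].
With r = 0.0227 m, L = 0.0703 m, θ = 89.7°: the bracketed kinematic factor |dx/dθ| = 0.02274 m.
ω = v/|dx/dθ| = 7.13/0.02274 = 313.54 rad/s.
N = 60ω/(2π) = 2994.1 rpm.

2990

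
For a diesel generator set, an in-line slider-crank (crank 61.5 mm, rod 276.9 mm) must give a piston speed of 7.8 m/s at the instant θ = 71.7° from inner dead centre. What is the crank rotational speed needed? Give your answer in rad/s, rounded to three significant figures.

125

For an in-line slider-crank, |v_piston| = rω|sinθ|·[1 + r cosθ/√(L² − r² sin²θ)].
With r = 0.0615 m, L = 0.2769 m, θ = 71.7°: the bracketed kinematic factor |dx/dθ| = 0.062555 m.
ω = v/|dx/dθ| = 7.8/0.062555 = 124.69 rad/s.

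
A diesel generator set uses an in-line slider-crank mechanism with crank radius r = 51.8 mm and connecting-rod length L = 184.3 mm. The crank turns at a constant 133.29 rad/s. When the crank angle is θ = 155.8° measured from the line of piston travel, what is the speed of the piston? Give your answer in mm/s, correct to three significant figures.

ω = 133.3 rad/s
For an in-line slider-crank, x = r cosθ + √(L² − r² sin²θ), so v = −rω sinθ·[1 + r cosθ/√(L² − r² sin²θ)].
With r = 0.0518 m, L = 0.1843 m, θ = 155.8°: √(L² − r² sin²θ) = 0.18307 m.
v = −0.0518·133.3·0.40992·[1 + 0.0518·-0.91212/0.18307] = -2.0998 m/s.
|v| = 2.0998 m/s = 2099.8 mm/s.

2100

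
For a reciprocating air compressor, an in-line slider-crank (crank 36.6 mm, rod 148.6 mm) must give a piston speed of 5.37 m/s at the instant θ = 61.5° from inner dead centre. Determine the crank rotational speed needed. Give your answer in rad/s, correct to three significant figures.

For an in-line slider-crank, |v_piston| = rω|sinθ|·[1 + r cosθ/√(L² − r² sin²θ)].
With r = 0.0366 m, L = 0.1486 m, θ = 61.5°: the bracketed kinematic factor |dx/dθ| = 0.036037 m.
ω = v/|dx/dθ| = 5.37/0.036037 = 149.02 rad/s.

149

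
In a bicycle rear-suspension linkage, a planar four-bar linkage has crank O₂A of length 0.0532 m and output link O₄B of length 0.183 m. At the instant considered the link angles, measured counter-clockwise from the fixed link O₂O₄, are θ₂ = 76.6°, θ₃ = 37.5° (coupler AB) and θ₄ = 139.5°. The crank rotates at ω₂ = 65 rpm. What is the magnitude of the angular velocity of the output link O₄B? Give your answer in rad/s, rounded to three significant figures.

ω₂ = 6.807 rad/s (from 65 rpm).
Differentiating the loop-closure r₂e^{iθ₂}+r₃e^{iθ₃}=r₁+r₄e^{iθ₄} gives r₂ω₂e^{iθ₂}+r₃ω₃e^{iθ₃}=r₄ω₄e^{iθ₄}.
Eliminating the other unknown: ω₄ = r₂ω₂ sin(θ₂−θ₃) / [r₄ sin(θ₄−θ₃)].
Numerator sine = +0.63068; denominator sine = +0.97815.
Result = 0.0532·6.807·(+0.63068) / (0.183·(+0.97815)) = +1.2759 rad/s; magnitude 1.2759 rad/s.

1.28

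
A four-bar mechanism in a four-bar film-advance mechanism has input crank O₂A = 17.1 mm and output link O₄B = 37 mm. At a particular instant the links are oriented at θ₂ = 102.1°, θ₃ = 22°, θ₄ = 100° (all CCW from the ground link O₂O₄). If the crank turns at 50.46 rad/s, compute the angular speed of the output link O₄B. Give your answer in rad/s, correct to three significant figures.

ω₂ = 50.46 rad/s
Differentiating the loop-closure r₂e^{iθ₂}+r₃e^{iθ₃}=r₁+r₄e^{iθ₄} gives r₂ω₂e^{iθ₂}+r₃ω₃e^{iθ₃}=r₄ω₄e^{iθ₄}.
Eliminating the other unknown: ω₄ = r₂ω₂ sin(θ₂−θ₃) / [r₄ sin(θ₄−θ₃)].
Numerator sine = +0.98511; denominator sine = +0.97815.
Result = 0.0171·50.46·(+0.98511) / (0.037·(+0.97815)) = +23.487 rad/s; magnitude 23.487 rad/s.

23.5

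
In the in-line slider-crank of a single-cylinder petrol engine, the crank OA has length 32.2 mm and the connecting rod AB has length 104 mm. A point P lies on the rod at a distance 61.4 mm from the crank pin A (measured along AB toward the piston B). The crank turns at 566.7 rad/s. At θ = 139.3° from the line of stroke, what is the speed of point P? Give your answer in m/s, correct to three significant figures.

ω = 566.7 rad/s.  Crank-pin speed |V_A| = rω = 18.248 m/s, perpendicular to OA.
Rod angle: sinφ = −(r/L) sinθ ⇒ φ = -11.648°; ω_rod = −rω cosθ/√(L²−r²sin²θ) = +135.82 rad/s.
V_P = V_A + ω_rod × AP, with AP = 0.0614 m along the rod.
Components: V_Px = −rω sinθ − a·ω_rod·sinφ = -10.216 m/s;  V_Py = rω cosθ + a·ω_rod·cosφ = -5.6667 m/s.
|V_P| = √(V_Px² + V_Py²) = 11.682 m/s.

11.7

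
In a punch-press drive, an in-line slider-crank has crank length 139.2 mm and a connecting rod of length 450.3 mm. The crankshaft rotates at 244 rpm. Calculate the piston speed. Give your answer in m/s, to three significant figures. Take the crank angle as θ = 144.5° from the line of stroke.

1.54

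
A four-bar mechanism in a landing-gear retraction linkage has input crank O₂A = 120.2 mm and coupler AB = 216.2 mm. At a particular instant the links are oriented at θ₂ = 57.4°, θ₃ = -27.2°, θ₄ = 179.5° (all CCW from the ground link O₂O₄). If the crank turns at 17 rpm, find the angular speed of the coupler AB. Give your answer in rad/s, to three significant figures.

1.87

ω₂ = 1.78 rad/s (from 17 rpm).
Differentiating the loop-closure r₂e^{iθ₂}+r₃e^{iθ₃}=r₁+r₄e^{iθ₄} gives r₂ω₂e^{iθ₂}+r₃ω₃e^{iθ₃}=r₄ω₄e^{iθ₄}.
Eliminating the other unknown: ω₃ = r₂ω₂ sin(θ₄−θ₂) / [r₃ sin(θ₃−θ₄)].
Numerator sine = +0.84712; denominator sine = +0.44932.
Result = 0.1202·1.78·(+0.84712) / (0.2162·(+0.44932)) = +1.866 rad/s; magnitude 1.866 rad/s.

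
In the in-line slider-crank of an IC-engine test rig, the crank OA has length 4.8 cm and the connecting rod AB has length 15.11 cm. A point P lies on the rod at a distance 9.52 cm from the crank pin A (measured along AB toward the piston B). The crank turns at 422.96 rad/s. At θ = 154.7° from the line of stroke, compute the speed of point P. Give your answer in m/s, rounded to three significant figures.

ω = 423 rad/s.  Crank-pin speed |V_A| = rω = 20.302 m/s, perpendicular to OA.
Rod angle: sinφ = −(r/L) sinθ ⇒ φ = -7.803°; ω_rod = −rω cosθ/√(L²−r²sin²θ) = +122.61 rad/s.
V_P = V_A + ω_rod × AP, with AP = 0.0952 m along the rod.
Components: V_Px = −rω sinθ − a·ω_rod·sinφ = -7.0916 m/s;  V_Py = rω cosθ + a·ω_rod·cosφ = -6.7904 m/s.
|V_P| = √(V_Px² + V_Py²) = 9.8184 m/s.

9.82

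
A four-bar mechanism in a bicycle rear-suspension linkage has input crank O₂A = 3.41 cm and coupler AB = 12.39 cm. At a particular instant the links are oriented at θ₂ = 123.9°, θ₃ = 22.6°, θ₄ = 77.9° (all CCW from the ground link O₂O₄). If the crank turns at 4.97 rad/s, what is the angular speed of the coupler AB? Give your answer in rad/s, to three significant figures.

ω₂ = 4.97 rad/s
Differentiating the loop-closure r₂e^{iθ₂}+r₃e^{iθ₃}=r₁+r₄e^{iθ₄} gives r₂ω₂e^{iθ₂}+r₃ω₃e^{iθ₃}=r₄ω₄e^{iθ₄}.
Eliminating the other unknown: ω₃ = r₂ω₂ sin(θ₄−θ₂) / [r₃ sin(θ₃−θ₄)].
Numerator sine = -0.71934; denominator sine = -0.82214.
Result = 0.0341·4.97·(-0.71934) / (0.1239·(-0.82214)) = +1.1968 rad/s; magnitude 1.1968 rad/s.

1.20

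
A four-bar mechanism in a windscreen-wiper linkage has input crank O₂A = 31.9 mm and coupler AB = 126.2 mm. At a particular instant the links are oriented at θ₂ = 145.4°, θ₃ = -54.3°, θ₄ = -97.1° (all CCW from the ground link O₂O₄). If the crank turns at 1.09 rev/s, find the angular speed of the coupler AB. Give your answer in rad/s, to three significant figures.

ω₂ = 6.849 rad/s (from 1.09 rev/s).
Differentiating the loop-closure r₂e^{iθ₂}+r₃e^{iθ₃}=r₁+r₄e^{iθ₄} gives r₂ω₂e^{iθ₂}+r₃ω₃e^{iθ₃}=r₄ω₄e^{iθ₄}.
Eliminating the other unknown: ω₃ = r₂ω₂ sin(θ₄−θ₂) / [r₃ sin(θ₃−θ₄)].
Numerator sine = +0.88701; denominator sine = +0.67944.
Result = 0.0319·6.849·(+0.88701) / (0.1262·(+0.67944)) = +2.26 rad/s; magnitude 2.26 rad/s.

2.26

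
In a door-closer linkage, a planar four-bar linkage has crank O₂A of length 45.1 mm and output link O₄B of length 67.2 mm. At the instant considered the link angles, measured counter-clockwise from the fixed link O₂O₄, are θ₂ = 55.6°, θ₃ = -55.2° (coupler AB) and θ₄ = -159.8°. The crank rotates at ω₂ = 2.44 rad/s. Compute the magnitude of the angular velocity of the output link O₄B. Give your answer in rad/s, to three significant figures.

ω₂ = 2.44 rad/s
Differentiating the loop-closure r₂e^{iθ₂}+r₃e^{iθ₃}=r₁+r₄e^{iθ₄} gives r₂ω₂e^{iθ₂}+r₃ω₃e^{iθ₃}=r₄ω₄e^{iθ₄}.
Eliminating the other unknown: ω₄ = r₂ω₂ sin(θ₂−θ₃) / [r₄ sin(θ₄−θ₃)].
Numerator sine = +0.93483; denominator sine = -0.96771.
Result = 0.0451·2.44·(+0.93483) / (0.0672·(-0.96771)) = -1.5819 rad/s; magnitude 1.5819 rad/s.

1.58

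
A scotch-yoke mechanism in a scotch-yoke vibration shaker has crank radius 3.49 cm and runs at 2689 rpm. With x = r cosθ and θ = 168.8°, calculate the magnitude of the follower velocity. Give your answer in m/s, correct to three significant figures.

ω = 281.6 rad/s (from 2689 rpm).
x = r cosθ ⇒ ẋ = −rω sinθ.
|v| = rω|sinθ| = 0.0349·281.6·|sin 168.8°| = 1.9088 m/s.

1.91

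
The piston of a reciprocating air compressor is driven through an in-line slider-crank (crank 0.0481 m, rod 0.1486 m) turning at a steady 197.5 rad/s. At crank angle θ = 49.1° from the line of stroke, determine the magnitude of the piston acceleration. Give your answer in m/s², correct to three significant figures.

1160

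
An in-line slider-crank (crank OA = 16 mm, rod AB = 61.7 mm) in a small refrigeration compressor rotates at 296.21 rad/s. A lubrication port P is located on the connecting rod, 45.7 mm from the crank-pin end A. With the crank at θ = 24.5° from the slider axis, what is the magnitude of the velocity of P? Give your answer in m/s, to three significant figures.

2.57

ω = 296.2 rad/s.  Crank-pin speed |V_A| = rω = 4.7394 m/s, perpendicular to OA.
Rod angle: sinφ = −(r/L) sinθ ⇒ φ = -6.173°; ω_rod = −rω cosθ/√(L²−r²sin²θ) = -70.305 rad/s.
V_P = V_A + ω_rod × AP, with AP = 0.0457 m along the rod.
Components: V_Px = −rω sinθ − a·ω_rod·sinφ = -2.3109 m/s;  V_Py = rω cosθ + a·ω_rod·cosφ = +1.1183 m/s.
|V_P| = √(V_Px² + V_Py²) = 2.5673 m/s.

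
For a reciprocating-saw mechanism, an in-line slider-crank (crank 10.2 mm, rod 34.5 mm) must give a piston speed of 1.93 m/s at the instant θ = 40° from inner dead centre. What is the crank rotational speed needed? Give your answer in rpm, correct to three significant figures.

2280

For an in-line slider-crank, |v_piston| = rω|sinθ|·[1 + r cosθ/√(L² − r² sin²θ)].
With r = 0.0102 m, L = 0.0345 m, θ = 40°: the bracketed kinematic factor |dx/dθ| = 0.0080689 m.
ω = v/|dx/dθ| = 1.93/0.0080689 = 239.19 rad/s.
N = 60ω/(2π) = 2284.1 rpm.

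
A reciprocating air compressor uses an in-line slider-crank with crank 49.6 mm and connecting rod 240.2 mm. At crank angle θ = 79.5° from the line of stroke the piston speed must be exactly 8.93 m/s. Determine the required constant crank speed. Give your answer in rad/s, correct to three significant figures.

176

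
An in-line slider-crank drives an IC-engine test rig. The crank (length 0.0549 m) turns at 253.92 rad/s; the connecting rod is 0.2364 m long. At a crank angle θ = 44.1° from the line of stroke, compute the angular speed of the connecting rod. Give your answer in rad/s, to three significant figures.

ω = 253.9 rad/s
The rod makes angle φ with the slider axis where L sinφ = r sinθ; differentiating, L cosφ·φ̇ = r ω cosθ.
L cosφ = √(L² − r² sin²θ) = 0.23329 m.
|ω_rod| = r ω |cosθ| / √(L² − r² sin²θ) = 0.0549·253.9·0.71813/0.23329 = 42.911 rad/s.

42.9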